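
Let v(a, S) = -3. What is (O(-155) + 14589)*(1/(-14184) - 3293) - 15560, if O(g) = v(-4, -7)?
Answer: -113583720343/2364 ≈ -4.8047e+7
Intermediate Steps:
O(g) = -3
(O(-155) + 14589)*(1/(-14184) - 3293) - 15560 = (-3 + 14589)*(1/(-14184) - 3293) - 15560 = 14586*(-1/14184 - 3293) - 15560 = 14586*(-46707913/14184) - 15560 = -113546936503/2364 - 15560 = -113583720343/2364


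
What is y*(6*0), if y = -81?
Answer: 0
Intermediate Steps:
y*(6*0) = -486*0 = -81*0 = 0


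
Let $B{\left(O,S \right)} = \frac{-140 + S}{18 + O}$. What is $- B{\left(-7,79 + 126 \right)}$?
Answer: $- \frac{65}{11} \approx -5.9091$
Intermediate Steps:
$B{\left(O,S \right)} = \frac{-140 + S}{18 + O}$
$- B{\left(-7,79 + 126 \right)} = - \frac{-140 + \left(79 + 126\right)}{18 - 7} = - \frac{-140 + 205}{11} = - \frac{65}{11}$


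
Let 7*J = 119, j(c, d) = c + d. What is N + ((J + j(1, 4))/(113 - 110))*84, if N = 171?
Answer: 787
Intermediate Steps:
J = 17 (J = (⅐)*119 = 17)
N + ((J + j(1, 4))/(113 - 110))*84 = 171 + ((17 + (1 + 4))/(113 - 110))*84 = 171 + ((17 + 5)/3)*84 = 171 + (22*(⅓))*84 = 171 + (22/3)*84 = 171 + 616 = 787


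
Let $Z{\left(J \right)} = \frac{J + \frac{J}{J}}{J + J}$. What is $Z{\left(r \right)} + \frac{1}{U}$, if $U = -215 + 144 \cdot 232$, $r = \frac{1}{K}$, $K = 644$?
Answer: $\frac{21409487}{66386} \approx 322.5$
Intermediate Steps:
$r = \frac{1}{644} \approx 0.0015528$
$U = 33193$ ($U = -215 + 33408 = 33193$)
$Z{\left(J \right)} = \frac{1 + J}{2 J}$ ($Z{\left(J \right)} = \frac{J + 1}{2 J} = \left(1 + J\right) \frac{1}{2 J} = \frac{1 + J}{2 J}$)
$Z{\left(r \right)} + \frac{1}{U} = \frac{\frac{1}{\frac{1}{644}} \left(1 + \frac{1}{644}\right)}{2} + \frac{1}{33193} = \frac{1}{2} \cdot 644 \cdot \frac{645}{644} + \frac{1}{33193} = \frac{645}{2} + \frac{1}{33193} = \frac{21409487}{66386}$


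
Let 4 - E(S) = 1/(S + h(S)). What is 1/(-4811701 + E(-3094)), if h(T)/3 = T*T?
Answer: -28715414/138169871397559 ≈ -2.0783e-7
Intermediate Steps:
h(T) = 3*T² (h(T) = 3*(T*T) = 3*T²)
E(S) = 4 - 1/(S + 3*S²)
1/(-4811701 + E(-3094)) = 1/(-4811701 + (-1 + 4*(-3094) + 12*(-3094)²)/((-3094)*(1 + 3*(-3094)))) = 1/(-4811701 - (-1 - 12376 + 12*9572836)/(3094*(1 - 9282))) = 1/(-4811701 - 1/3094*(-1 - 12376 + 114874032)/(-9281)) = 1/(-4811701 - 1/3094*(-1/9281)*114861655) = 1/(-4811701 + 114861655/28715414) = 1/(-138169871397559/28715414) = -28715414/138169871397559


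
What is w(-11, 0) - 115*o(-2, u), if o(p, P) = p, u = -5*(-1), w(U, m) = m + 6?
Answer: 236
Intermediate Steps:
w(U, m) = 6 + m
u = 5
w(-11, 0) - 115*o(-2, u) = (6 + 0) - 115*(-2) = 6 + 230 = 236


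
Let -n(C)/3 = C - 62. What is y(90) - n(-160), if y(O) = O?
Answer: -576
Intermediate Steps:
n(C) = 186 - 3*C (n(C) = -3*(C - 62) = -3*(-62 + C) = 186 - 3*C)
y(90) - n(-160) = 90 - (186 - 3*(-160)) = 90 - (186 + 480) = 90 - 1*666 = 90 - 666 = -576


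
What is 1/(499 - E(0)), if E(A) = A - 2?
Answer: 1/501 ≈ 0.0019960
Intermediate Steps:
E(A) = -2 + A
1/(499 - E(0)) = 1/(499 - (-2 + 0)) = 1/(499 - 1*(-2)) = 1/(499 + 2) = 1/501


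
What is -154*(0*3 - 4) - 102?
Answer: 514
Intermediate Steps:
-154*(0*3 - 4) - 102 = -154*(0 - 4) - 102 = -154*(-4) - 102 = 616 - 102 = 514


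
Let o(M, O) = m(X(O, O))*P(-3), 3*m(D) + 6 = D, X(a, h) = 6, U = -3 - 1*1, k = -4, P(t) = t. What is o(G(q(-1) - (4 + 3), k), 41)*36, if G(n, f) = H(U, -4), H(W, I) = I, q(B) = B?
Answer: 0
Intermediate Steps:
U = -4 (U = -3 - 1 = -4)
G(n, f) = -4
m(D) = -2 + D/3
o(M, O) = 0 (o(M, O) = (-2 + (1/3)*6)*(-3) = (-2 + 2)*(-3) = 0*(-3) = 0)
o(G(q(-1) - (4 + 3), k), 41)*36 = 0*36 = 0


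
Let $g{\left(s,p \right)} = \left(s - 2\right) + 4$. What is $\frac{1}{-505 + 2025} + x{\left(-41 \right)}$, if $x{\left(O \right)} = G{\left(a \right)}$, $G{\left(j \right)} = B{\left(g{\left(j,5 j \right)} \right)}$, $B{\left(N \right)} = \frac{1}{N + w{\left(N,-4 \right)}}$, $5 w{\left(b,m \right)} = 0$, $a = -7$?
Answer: $- \frac{303}{1520} \approx -0.19934$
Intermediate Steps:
$w{\left(b,m \right)} = 0$ ($w{\left(b,m \right)} = \frac{1}{5} \cdot 0 = 0$)
$g{\left(s,p \right)} = 2 + s$ ($g{\left(s,p \right)} = \left(-2 + s\right) + 4 = 2 + s$)
$B{\left(N \right)} = \frac{1}{N}$ ($B{\left(N \right)} = \frac{1}{N + 0} = \frac{1}{N}$)
$G{\left(j \right)} = \frac{1}{2 + j}$
$x{\left(O \right)} = - \frac{1}{5}$ ($x{\left(O \right)} = \frac{1}{2 - 7} = \frac{1}{-5} = - \frac{1}{5}$)
$\frac{1}{-505 + 2025} + x{\left(-41 \right)} = \frac{1}{-505 + 2025} - \frac{1}{5} = \frac{1}{1520} - \frac{1}{5} = - \frac{303}{1520}$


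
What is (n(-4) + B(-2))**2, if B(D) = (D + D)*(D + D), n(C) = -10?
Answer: 36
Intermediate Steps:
B(D) = 4*D**2 (B(D) = (2*D)*(2*D) = 4*D**2)
(n(-4) + B(-2))**2 = (-10 + 4*(-2)**2)**2 = (-10 + 4*4)**2 = (-10 + 16)**2 = 6**2 = 36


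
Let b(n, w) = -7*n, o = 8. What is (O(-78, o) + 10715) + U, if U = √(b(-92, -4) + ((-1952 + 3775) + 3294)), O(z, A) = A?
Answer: 10723 + √5761 ≈ 10799.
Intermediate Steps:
U = √5761 (U = √(-7*(-92) + ((-1952 + 3775) + 3294)) = √(644 + (1823 + 3294)) = √(644 + 5117) = √5761 ≈ 75.901)
(O(-78, o) + 10715) + U = (8 + 10715) + √5761 = 10723 + √5761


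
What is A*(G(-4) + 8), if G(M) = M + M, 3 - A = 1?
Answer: 0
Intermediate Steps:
A = 2 (A = 3 - 1*1 = 3 - 1 = 2)
G(M) = 2*M
A*(G(-4) + 8) = 2*(2*(-4) + 8) = 2*(-8 + 8) = 2*0 = 0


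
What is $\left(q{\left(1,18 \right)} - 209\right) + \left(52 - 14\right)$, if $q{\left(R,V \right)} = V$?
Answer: $-153$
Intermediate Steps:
$\left(q{\left(1,18 \right)} - 209\right) + \left(52 - 14\right) = \left(18 - 209\right) + \left(52 - 14\right) = -191 + \left(52 - 14\right) = -191 + 38 = -153$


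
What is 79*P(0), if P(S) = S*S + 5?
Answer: 395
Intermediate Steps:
P(S) = 5 + S² (P(S) = S² + 5 = 5 + S²)
79*P(0) = 79*(5 + 0²) = 79*(5 + 0) = 79*5 = 395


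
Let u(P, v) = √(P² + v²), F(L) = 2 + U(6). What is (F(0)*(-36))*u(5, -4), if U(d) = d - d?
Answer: -72*√41 ≈ -461.02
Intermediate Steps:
U(d) = 0
F(L) = 2 (F(L) = 2 + 0 = 2)
(F(0)*(-36))*u(5, -4) = (2*(-36))*√(5² + (-4)²) = -72*√(25 + 16) = -72*√41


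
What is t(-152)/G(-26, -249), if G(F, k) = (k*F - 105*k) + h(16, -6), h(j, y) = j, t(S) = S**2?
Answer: 23104/32635 ≈ 0.70795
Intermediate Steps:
G(F, k) = 16 - 105*k + F*k (G(F, k) = (k*F - 105*k) + 16 = (F*k - 105*k) + 16 = (-105*k + F*k) + 16 = 16 - 105*k + F*k)
t(-152)/G(-26, -249) = (-152)**2/(16 - 105*(-249) - 26*(-249)) = 23104/(16 + 26145 + 6474) = 23104/32635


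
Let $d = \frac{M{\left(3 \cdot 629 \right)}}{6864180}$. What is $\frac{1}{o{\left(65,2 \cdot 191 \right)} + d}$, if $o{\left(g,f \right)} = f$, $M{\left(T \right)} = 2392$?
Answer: $\frac{1716045}{655529788} \approx 0.0026178$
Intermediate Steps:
$d = \frac{598}{1716045}$ ($d = \frac{2392}{6864180} = 2392 \cdot \frac{1}{6864180} = \frac{598}{1716045} \approx 0.00034848$)
$\frac{1}{o{\left(65,2 \cdot 191 \right)} + d} = \frac{1}{2 \cdot 191 + \frac{598}{1716045}} = \frac{1}{382 + \frac{598}{1716045}} = \frac{1}{\frac{655529788}{1716045}} = \frac{1716045}{655529788}$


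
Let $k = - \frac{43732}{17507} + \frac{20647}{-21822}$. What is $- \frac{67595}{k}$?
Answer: $\frac{25823841981630}{1315786733} \approx 19626.0$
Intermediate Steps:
$k = - \frac{1315786733}{382037754}$ ($k = \left(-43732\right) \frac{1}{17507} + 20647 \left(- \frac{1}{21822}\right) = - \frac{43732}{17507} - \frac{20647}{21822} = - \frac{1315786733}{382037754} \approx -3.4441$)
$- \frac{67595}{k} = - \frac{67595}{- \frac{1315786733}{382037754}} = \left(-67595\right) \left(- \frac{382037754}{1315786733}\right) = \frac{25823841981630}{1315786733}$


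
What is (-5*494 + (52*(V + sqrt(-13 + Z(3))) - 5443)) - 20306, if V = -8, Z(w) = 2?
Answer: -28635 + 52*I*sqrt(11) ≈ -28635.0 + 172.46*I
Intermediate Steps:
(-5*494 + (52*(V + sqrt(-13 + Z(3))) - 5443)) - 20306 = (-5*494 + (52*(-8 + sqrt(-13 + 2)) - 5443)) - 20306 = (-2470 + (52*(-8 + sqrt(-11)) - 5443)) - 20306 = (-2470 + (52*(-8 + I*sqrt(11)) - 5443)) - 20306 = (-2470 + ((-416 + 52*I*sqrt(11)) - 5443)) - 20306 = (-2470 + (-5859 + 52*I*sqrt(11))) - 20306 = (-8329 + 52*I*sqrt(11)) - 20306 = -28635 + 52*I*sqrt(11)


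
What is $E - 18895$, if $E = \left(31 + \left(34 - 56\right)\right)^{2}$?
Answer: $-18814$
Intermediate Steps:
$E = 81$ ($E = \left(31 + \left(34 - 56\right)\right)^{2} = \left(31 - 22\right)^{2} = 9^{2} = 81$)
$E - 18895 = 81 - 18895 = -18814$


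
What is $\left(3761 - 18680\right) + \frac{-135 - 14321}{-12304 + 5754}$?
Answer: $- \frac{48852497}{3275} \approx -14917.0$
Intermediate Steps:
$\left(3761 - 18680\right) + \frac{-135 - 14321}{-12304 + 5754} = -14919 - \frac{14456}{-6550} = -14919 - - \frac{7228}{3275} = -14919 + \frac{7228}{3275} = - \frac{48852497}{3275}$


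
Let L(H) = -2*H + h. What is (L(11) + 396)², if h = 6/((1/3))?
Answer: 153664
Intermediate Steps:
h = 18 (h = 6/((1*(⅓))) = 6/(⅓) = 6*3 = 18)
L(H) = 18 - 2*H (L(H) = -2*H + 18 = 18 - 2*H)
(L(11) + 396)² = ((18 - 2*11) + 396)² = ((18 - 22) + 396)² = (-4 + 396)² = 392² = 153664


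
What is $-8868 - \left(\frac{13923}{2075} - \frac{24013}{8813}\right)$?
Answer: $- \frac{162241770724}{18286975} \approx -8872.0$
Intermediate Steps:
$-8868 - \left(\frac{13923}{2075} - \frac{24013}{8813}\right) = -8868 - \frac{72876424}{18286975} = - \frac{162241770724}{18286975}$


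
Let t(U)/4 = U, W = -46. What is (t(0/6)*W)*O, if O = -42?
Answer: 0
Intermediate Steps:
t(U) = 4*U
(t(0/6)*W)*O = ((4*(0/6))*(-46))*(-42) = ((4*(0*(⅙)))*(-46))*(-42) = ((4*0)*(-46))*(-42) = (0*(-46))*(-42) = 0*(-42) = 0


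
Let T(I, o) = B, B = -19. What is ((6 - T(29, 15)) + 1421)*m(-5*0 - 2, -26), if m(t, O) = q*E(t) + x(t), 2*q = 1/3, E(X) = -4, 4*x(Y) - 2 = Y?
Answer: -964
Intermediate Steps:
x(Y) = 1/2 + Y/4
T(I, o) = -19
q = 1/6 (q = (1/2)/3 = (1/2)*(1/3) = 1/6 ≈ 0.16667)
m(t, O) = -1/6 + t/4 (m(t, O) = (1/6)*(-4) + (1/2 + t/4) = -2/3 + (1/2 + t/4) = -1/6 + t/4)
((6 - T(29, 15)) + 1421)*m(-5*0 - 2, -26) = ((6 - 1*(-19)) + 1421)*(-1/6 + (-5*0 - 2)/4) = ((6 + 19) + 1421)*(-1/6 + (0 - 2)/4) = (25 + 1421)*(-1/6 + (1/4)*(-2)) = 1446*(-1/6 - 1/2) = 1446*(-2/3) = -964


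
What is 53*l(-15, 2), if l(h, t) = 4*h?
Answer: -3180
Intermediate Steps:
53*l(-15, 2) = 53*(4*(-15)) = 53*(-60) = -3180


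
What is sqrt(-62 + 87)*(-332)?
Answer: -1660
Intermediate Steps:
sqrt(-62 + 87)*(-332) = sqrt(25)*(-332) = 5*(-332) = -1660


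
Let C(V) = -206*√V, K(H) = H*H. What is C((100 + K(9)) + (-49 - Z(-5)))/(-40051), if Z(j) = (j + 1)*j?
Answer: 824*√7/40051 ≈ 0.054433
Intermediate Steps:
K(H) = H²
Z(j) = j*(1 + j) (Z(j) = (1 + j)*j = j*(1 + j))
C((100 + K(9)) + (-49 - Z(-5)))/(-40051) = -206*√((100 + 9²) + (-49 - (-5)*(1 - 5)))/(-40051) = -206*√((100 + 81) + (-49 - (-5)*(-4)))*(-1/40051) = -206*√(181 + (-49 - 1*20))*(-1/40051) = -206*√(181 + (-49 - 20))*(-1/40051) = -206*√(181 - 69)*(-1/40051) = -824*√7*(-1/40051) = 824*√7/40051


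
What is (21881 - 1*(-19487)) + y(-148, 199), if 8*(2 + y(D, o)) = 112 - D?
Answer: 82797/2 ≈ 41399.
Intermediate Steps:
y(D, o) = 12 - D/8 (y(D, o) = -2 + (112 - D)/8 = -2 + (14 - D/8) = 12 - D/8)
(21881 - 1*(-19487)) + y(-148, 199) = (21881 - 1*(-19487)) + (12 - ⅛*(-148)) = (21881 + 19487) + (12 + 37/2) = 41368 + 61/2 = 82797/2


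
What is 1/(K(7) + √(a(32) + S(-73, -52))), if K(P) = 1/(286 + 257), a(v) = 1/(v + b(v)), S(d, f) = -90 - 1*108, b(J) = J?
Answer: 34752/3736031743 - 2358792*I*√12671/3736031743 ≈ 9.3018e-6 - 0.07107*I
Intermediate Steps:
S(d, f) = -198 (S(d, f) = -90 - 108 = -198)
a(v) = 1/(2*v) (a(v) = 1/(v + v) = 1/(2*v))
K(P) = 1/543
1/(K(7) + √(a(32) + S(-73, -52))) = 1/(1/543 + √((½)/32 - 198)) = 1/(1/543 + √((½)*(1/32) - 198)) = 1/(1/543 + √(1/64 - 198)) = 1/(1/543 + √(-12671/64)) = 1/(1/543 + I*√12671/8)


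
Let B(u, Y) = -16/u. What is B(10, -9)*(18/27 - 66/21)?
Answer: 416/105 ≈ 3.9619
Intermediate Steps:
B(10, -9)*(18/27 - 66/21) = (-16/10)*(18/27 - 66/21) = (-16*⅒)*(18*(1/27) - 66*1/21) = -8*(⅔ - 22/7)/5 = -8/5*(-52/21) = 416/105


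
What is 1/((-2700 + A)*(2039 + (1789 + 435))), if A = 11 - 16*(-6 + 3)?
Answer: -1/11258583 ≈ -8.8821e-8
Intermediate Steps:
A = 59 (A = 11 - 16*(-3) = 11 + 48 = 59)
1/((-2700 + A)*(2039 + (1789 + 435))) = 1/((-2700 + 59)*(2039 + (1789 + 435))) = 1/(-2641*(2039 + 2224)) = 1/(-2641*4263) = 1/(-11258583) = -1/11258583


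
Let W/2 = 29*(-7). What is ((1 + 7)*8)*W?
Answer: -25984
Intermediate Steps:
W = -406 (W = 2*(29*(-7)) = 2*(-203) = -406)
((1 + 7)*8)*W = ((1 + 7)*8)*(-406) = (8*8)*(-406) = 64*(-406) = -25984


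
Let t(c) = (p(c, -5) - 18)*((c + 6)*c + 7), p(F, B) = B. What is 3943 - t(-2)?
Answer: 3920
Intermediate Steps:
t(c) = -161 - 23*c*(6 + c) (t(c) = (-5 - 18)*((c + 6)*c + 7) = -23*((6 + c)*c + 7) = -23*(c*(6 + c) + 7) = -23*(7 + c*(6 + c)) = -161 - 23*c*(6 + c))
3943 - t(-2) = 3943 - (-161 - 138*(-2) - 23*(-2)²) = 3943 - (-161 + 276 - 23*4) = 3943 - (-161 + 276 - 92) = 3943 - 1*23 = 3943 - 23 = 3920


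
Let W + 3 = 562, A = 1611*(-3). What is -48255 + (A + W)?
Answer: -52529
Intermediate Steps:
A = -4833
W = 559 (W = -3 + 562 = 559)
-48255 + (A + W) = -48255 + (-4833 + 559) = -48255 - 4274 = -52529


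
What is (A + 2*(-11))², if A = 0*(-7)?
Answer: 484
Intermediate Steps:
A = 0
(A + 2*(-11))² = (0 + 2*(-11))² = (0 - 22)² = (-22)² = 484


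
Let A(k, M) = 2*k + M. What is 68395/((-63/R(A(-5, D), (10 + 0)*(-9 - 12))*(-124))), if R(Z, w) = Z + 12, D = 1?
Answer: 68395/2604 ≈ 26.265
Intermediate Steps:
A(k, M) = M + 2*k
R(Z, w) = 12 + Z
68395/((-63/R(A(-5, D), (10 + 0)*(-9 - 12))*(-124))) = 68395/((-63/(12 + (1 + 2*(-5)))*(-124))) = 68395/((-63/(12 + (1 - 10))*(-124))) = 68395/((-63/(12 - 9)*(-124))) = 68395/((-63/3*(-124))) = 68395/((-63*1/3*(-124))) = 68395/((-21*(-124))) = 68395/2604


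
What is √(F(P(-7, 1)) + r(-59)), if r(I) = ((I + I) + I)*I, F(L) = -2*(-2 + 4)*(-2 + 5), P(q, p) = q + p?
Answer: 3*√1159 ≈ 102.13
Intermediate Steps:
P(q, p) = p + q
F(L) = -12 (F(L) = -4*3 = -2*6 = -12)
r(I) = 3*I² (r(I) = (2*I + I)*I = (3*I)*I = 3*I²)
√(F(P(-7, 1)) + r(-59)) = √(-12 + 3*(-59)²) = √(-12 + 3*3481) = √(-12 + 10443) = √10431 = 3*√1159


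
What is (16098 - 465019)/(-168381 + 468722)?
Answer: -448921/300341 ≈ -1.4947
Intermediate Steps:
(16098 - 465019)/(-168381 + 468722) = -448921/300341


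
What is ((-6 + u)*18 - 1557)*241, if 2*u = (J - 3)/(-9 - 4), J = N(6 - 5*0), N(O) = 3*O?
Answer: -5248980/13 ≈ -4.0377e+5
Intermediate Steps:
J = 18 (J = 3*(6 - 5*0) = 3*(6 + 0) = 3*6 = 18)
u = -15/26 (u = ((18 - 3)/(-9 - 4))/2 = (15/(-13))/2 = (15*(-1/13))/2 = (1/2)*(-15/13) = -15/26 ≈ -0.57692)
((-6 + u)*18 - 1557)*241 = ((-6 - 15/26)*18 - 1557)*241 = (-171/26*18 - 1557)*241 = (-1539/13 - 1557)*241 = -21780/13*241 = -5248980/13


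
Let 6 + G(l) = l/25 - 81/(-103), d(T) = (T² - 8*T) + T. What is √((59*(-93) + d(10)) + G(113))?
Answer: I*√1447516783/515 ≈ 73.876*I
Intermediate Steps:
d(T) = T² - 7*T
G(l) = -537/103 + l/25 (G(l) = -6 + (l/25 - 81/(-103)) = -6 + (l*(1/25) - 81*(-1/103)) = -6 + (l/25 + 81/103) = -6 + (81/103 + l/25) = -537/103 + l/25)
√((59*(-93) + d(10)) + G(113)) = √((59*(-93) + 10*(-7 + 10)) + (-537/103 + (1/25)*113)) = √((-5487 + 10*3) + (-537/103 + 113/25)) = √((-5487 + 30) - 1786/2575) = √(-5457 - 1786/2575) = √(-14053561/2575) = I*√1447516783/515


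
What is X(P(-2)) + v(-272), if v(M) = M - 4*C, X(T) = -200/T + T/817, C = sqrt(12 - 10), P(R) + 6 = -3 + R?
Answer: -2281185/8987 - 4*sqrt(2) ≈ -259.49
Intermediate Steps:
P(R) = -9 + R (P(R) = -6 + (-3 + R) = -9 + R)
C = sqrt(2) ≈ 1.4142
X(T) = -200/T + T/817 (X(T) = -200/T + T*(1/817) = -200/T + T/817)
v(M) = M - 4*sqrt(2)
X(P(-2)) + v(-272) = (-200/(-9 - 2) + (-9 - 2)/817) + (-272 - 4*sqrt(2)) = (-200/(-11) + (1/817)*(-11)) + (-272 - 4*sqrt(2)) = (-200*(-1/11) - 11/817) + (-272 - 4*sqrt(2)) = (200/11 - 11/817) + (-272 - 4*sqrt(2)) = 163279/8987 + (-272 - 4*sqrt(2)) = -2281185/8987 - 4*sqrt(2)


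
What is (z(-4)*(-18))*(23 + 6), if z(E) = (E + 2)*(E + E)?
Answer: -8352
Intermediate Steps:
z(E) = 2*E*(2 + E) (z(E) = (2 + E)*(2*E) = 2*E*(2 + E))
(z(-4)*(-18))*(23 + 6) = ((2*(-4)*(2 - 4))*(-18))*(23 + 6) = ((2*(-4)*(-2))*(-18))*29 = (16*(-18))*29 = -288*29 = -8352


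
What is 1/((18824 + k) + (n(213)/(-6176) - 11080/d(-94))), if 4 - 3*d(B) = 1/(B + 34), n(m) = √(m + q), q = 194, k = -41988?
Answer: -69650549698883584/2189779757786963086409 + 358708256*√407/2189779757786963086409 ≈ -3.1807e-5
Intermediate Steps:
n(m) = √(194 + m) (n(m) = √(m + 194) = √(194 + m))
d(B) = 4/3 - 1/(3*(34 + B)) (d(B) = 4/3 - 1/(3*(B + 34)) = 4/3 - 1/(3*(34 + B)))
1/((18824 + k) + (n(213)/(-6176) - 11080/d(-94))) = 1/((18824 - 41988) + (√(194 + 213)/(-6176) - 11080*3*(34 - 94)/(135 + 4*(-94)))) = 1/(-23164 + (√407*(-1/6176) - 11080*(-180/(135 - 376)))) = 1/(-23164 + (-√407/6176 - 11080/((⅓)*(-1/60)*(-241)))) = 1/(-23164 + (-√407/6176 - 11080/241/180)) = 1/(-23164 + (-√407/6176 - 11080*180/241)) = 1/(-23164 + (-√407/6176 - 1994400/241)) = 1/(-23164 + (-1994400/241 - √407/6176)) = 1/(-7576924/241 - √407/6176)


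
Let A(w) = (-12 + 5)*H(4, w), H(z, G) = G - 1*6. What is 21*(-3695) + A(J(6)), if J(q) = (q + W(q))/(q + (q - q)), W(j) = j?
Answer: -77567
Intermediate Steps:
H(z, G) = -6 + G (H(z, G) = G - 6 = -6 + G)
J(q) = 2 (J(q) = (q + q)/(q + (q - q)) = (2*q)/(q + 0) = (2*q)/q = 2)
A(w) = 42 - 7*w (A(w) = (-12 + 5)*(-6 + w) = -7*(-6 + w) = 42 - 7*w)
21*(-3695) + A(J(6)) = 21*(-3695) + (42 - 7*2) = -77595 + (42 - 14) = -77595 + 28 = -77567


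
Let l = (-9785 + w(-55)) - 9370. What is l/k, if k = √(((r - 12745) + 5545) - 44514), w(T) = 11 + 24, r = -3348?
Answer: 9560*I*√6118/9177 ≈ 81.482*I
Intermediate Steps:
w(T) = 35
k = 3*I*√6118 (k = √(((-3348 - 12745) + 5545) - 44514) = √((-16093 + 5545) - 44514) = √(-10548 - 44514) = √(-55062) = 3*I*√6118 ≈ 234.65*I)
l = -19120 (l = (-9785 + 35) - 9370 = -9750 - 9370 = -19120)
l/k = -19120*(-I*√6118/18354) = -(-9560)*I*√6118/9177 = 9560*I*√6118/9177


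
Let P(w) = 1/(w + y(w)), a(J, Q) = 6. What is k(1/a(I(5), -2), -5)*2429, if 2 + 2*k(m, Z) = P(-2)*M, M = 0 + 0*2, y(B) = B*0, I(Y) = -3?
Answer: -2429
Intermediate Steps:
y(B) = 0
M = 0 (M = 0 + 0 = 0)
P(w) = 1/w (P(w) = 1/(w + 0) = 1/w)
k(m, Z) = -1 (k(m, Z) = -1 + (0/(-2))/2 = -1 + (-½*0)/2 = -1 + (½)*0 = -1 + 0 = -1)
k(1/a(I(5), -2), -5)*2429 = -1*2429 = -2429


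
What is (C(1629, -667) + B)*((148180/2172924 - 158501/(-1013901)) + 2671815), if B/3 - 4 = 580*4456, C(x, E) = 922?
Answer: 543392907820845583722254/26227735911 ≈ 2.0718e+13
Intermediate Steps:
B = 7753452 (B = 12 + 3*(580*4456) = 12 + 3*2584480 = 12 + 7753440 = 7753452)
(C(1629, -667) + B)*((148180/2172924 - 158501/(-1013901)) + 2671815) = (922 + 7753452)*((148180/2172924 - 158501/(-1013901)) + 2671815) = 7754374*((148180*(1/2172924) - 158501*(-1/1013901)) + 2671815) = 7754374*((37045/543231 + 22643/144843) + 2671815) = 7754374*(5888696156/26227735911 + 2671815) = 7754374*(70075664111744621/26227735911) = 543392907820845583722254/26227735911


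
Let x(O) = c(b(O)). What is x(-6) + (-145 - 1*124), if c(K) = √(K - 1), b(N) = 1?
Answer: -269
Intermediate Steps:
c(K) = √(-1 + K)
x(O) = 0 (x(O) = √(-1 + 1) = √0 = 0)
x(-6) + (-145 - 1*124) = 0 + (-145 - 1*124) = 0 + (-145 - 124) = 0 - 269 = -269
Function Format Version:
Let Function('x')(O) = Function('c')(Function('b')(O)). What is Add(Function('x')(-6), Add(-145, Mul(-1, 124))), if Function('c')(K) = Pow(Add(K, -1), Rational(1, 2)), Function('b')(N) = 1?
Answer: -269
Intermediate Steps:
Function('c')(K) = Pow(Add(-1, K), Rational(1, 2))
Function('x')(O) = 0 (Function('x')(O) = Pow(Add(-1, 1), Rational(1, 2)) = Pow(0, Rational(1, 2)) = 0)
Add(Function('x')(-6), Add(-145, Mul(-1, 124))) = Add(0, Add(-145, Mul(-1, 124))) = Add(0, Add(-145, -124)) = Add(0, -269) = -269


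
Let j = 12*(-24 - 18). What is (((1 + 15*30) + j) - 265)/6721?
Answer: -318/6721 ≈ -0.047314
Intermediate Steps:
j = -504 (j = 12*(-42) = -504)
(((1 + 15*30) + j) - 265)/6721 = (((1 + 15*30) - 504) - 265)/6721 = (((1 + 450) - 504) - 265)*(1/6721) = ((451 - 504) - 265)*(1/6721) = (-53 - 265)*(1/6721) = -318*1/6721 = -318/6721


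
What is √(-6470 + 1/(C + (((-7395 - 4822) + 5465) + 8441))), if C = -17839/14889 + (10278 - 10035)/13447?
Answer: I*√307713235107628729586447/6896376569 ≈ 80.436*I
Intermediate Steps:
C = -4821694/4085967 (C = -17839*1/14889 + 243*(1/13447) = -17839/14889 + 243/13447 = -4821694/4085967 ≈ -1.1801)
√(-6470 + 1/(C + (((-7395 - 4822) + 5465) + 8441))) = √(-6470 + 1/(-4821694/4085967 + (((-7395 - 4822) + 5465) + 8441))) = √(-6470 + 1/(-4821694/4085967 + ((-12217 + 5465) + 8441))) = √(-6470 + 1/(-4821694/4085967 + (-6752 + 8441))) = √(-6470 + 1/(-4821694/4085967 + 1689)) = √(-6470 + 1/(6896376569/4085967)) = √(-6470 + 4085967/6896376569) = √(-44619552315463/6896376569) = I*√307713235107628729586447/6896376569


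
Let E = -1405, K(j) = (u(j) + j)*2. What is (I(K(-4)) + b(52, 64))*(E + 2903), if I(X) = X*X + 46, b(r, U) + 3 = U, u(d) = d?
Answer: 543774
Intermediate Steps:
K(j) = 4*j (K(j) = (j + j)*2 = (2*j)*2 = 4*j)
b(r, U) = -3 + U
I(X) = 46 + X**2 (I(X) = X**2 + 46 = 46 + X**2)
(I(K(-4)) + b(52, 64))*(E + 2903) = ((46 + (4*(-4))**2) + (-3 + 64))*(-1405 + 2903) = ((46 + (-16)**2) + 61)*1498 = ((46 + 256) + 61)*1498 = (302 + 61)*1498 = 363*1498 = 543774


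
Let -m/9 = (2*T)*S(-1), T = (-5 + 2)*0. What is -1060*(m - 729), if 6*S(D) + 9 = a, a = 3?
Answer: 772740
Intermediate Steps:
S(D) = -1 (S(D) = -3/2 + (⅙)*3 = -3/2 + ½ = -1)
T = 0 (T = -3*0 = 0)
m = 0 (m = -9*2*0*(-1) = -0*(-1) = -9*0 = 0)
-1060*(m - 729) = -1060*(0 - 729) = -1060*(-729) = 772740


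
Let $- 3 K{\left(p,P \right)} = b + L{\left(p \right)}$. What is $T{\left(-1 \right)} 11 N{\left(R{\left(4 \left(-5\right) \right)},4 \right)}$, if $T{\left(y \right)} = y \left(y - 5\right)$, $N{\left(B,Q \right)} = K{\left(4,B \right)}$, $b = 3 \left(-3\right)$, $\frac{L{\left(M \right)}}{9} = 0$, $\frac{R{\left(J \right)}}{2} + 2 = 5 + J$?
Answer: $198$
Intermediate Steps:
$R{\left(J \right)} = 6 + 2 J$ ($R{\left(J \right)} = -4 + 2 \left(5 + J\right) = -4 + \left(10 + 2 J\right) = 6 + 2 J$)
$L{\left(M \right)} = 0$ ($L{\left(M \right)} = 9 \cdot 0 = 0$)
$b = -9$
$K{\left(p,P \right)} = 3$ ($K{\left(p,P \right)} = - \frac{-9 + 0}{3} = \left(- \frac{1}{3}\right) \left(-9\right) = 3$)
$N{\left(B,Q \right)} = 3$
$T{\left(y \right)} = y \left(-5 + y\right)$
$T{\left(-1 \right)} 11 N{\left(R{\left(4 \left(-5\right) \right)},4 \right)} = - (-5 - 1) 11 \cdot 3 = \left(-1\right) \left(-6\right) 11 \cdot 3 = 6 \cdot 11 \cdot 3 = 66 \cdot 3 = 198$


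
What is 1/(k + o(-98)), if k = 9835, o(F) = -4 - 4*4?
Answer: 1/9815 ≈ 0.00010188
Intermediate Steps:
o(F) = -20 (o(F) = -4 - 16 = -20)
1/(k + o(-98)) = 1/(9835 - 20) = 1/9815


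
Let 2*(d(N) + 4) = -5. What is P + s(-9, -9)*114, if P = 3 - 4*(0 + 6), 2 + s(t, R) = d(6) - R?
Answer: 36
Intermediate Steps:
d(N) = -13/2 (d(N) = -4 + (1/2)*(-5) = -4 - 5/2 = -13/2)
s(t, R) = -17/2 - R (s(t, R) = -2 + (-13/2 - R) = -17/2 - R)
P = -21 (P = 3 - 4*6 = 3 - 24 = -21)
P + s(-9, -9)*114 = -21 + (-17/2 - 1*(-9))*114 = -21 + (-17/2 + 9)*114 = -21 + (1/2)*114 = -21 + 57 = 36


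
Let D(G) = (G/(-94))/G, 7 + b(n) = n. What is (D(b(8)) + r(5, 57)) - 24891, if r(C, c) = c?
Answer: -2334397/94 ≈ -24834.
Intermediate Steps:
b(n) = -7 + n
D(G) = -1/94 (D(G) = (G*(-1/94))/G = (-G/94)/G = -1/94)
(D(b(8)) + r(5, 57)) - 24891 = (-1/94 + 57) - 24891 = 5357/94 - 24891 = -2334397/94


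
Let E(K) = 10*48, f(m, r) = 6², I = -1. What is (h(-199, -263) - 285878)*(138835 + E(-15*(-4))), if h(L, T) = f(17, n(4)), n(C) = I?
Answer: -39822078230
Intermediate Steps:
n(C) = -1
f(m, r) = 36
h(L, T) = 36
E(K) = 480
(h(-199, -263) - 285878)*(138835 + E(-15*(-4))) = (36 - 285878)*(138835 + 480) = -285842*139315 = -39822078230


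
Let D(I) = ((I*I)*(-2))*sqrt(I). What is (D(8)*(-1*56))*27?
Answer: 387072*sqrt(2) ≈ 5.4740e+5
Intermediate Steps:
D(I) = -2*I**(5/2) (D(I) = (I**2*(-2))*sqrt(I) = (-2*I**2)*sqrt(I) = -2*I**(5/2))
(D(8)*(-1*56))*27 = ((-256*sqrt(2))*(-1*56))*27 = (-256*sqrt(2)*(-56))*27 = (14336*sqrt(2))*27 = 387072*sqrt(2)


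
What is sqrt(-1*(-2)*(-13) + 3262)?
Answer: 2*sqrt(809) ≈ 56.886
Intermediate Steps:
sqrt(-1*(-2)*(-13) + 3262) = sqrt(2*(-13) + 3262) = sqrt(-26 + 3262) = sqrt(3236) = 2*sqrt(809)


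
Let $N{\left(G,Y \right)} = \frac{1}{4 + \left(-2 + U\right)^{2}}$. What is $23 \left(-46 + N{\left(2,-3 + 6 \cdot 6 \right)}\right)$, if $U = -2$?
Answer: $- \frac{21137}{20} \approx -1056.8$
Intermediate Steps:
$N{\left(G,Y \right)} = \frac{1}{20}$ ($N{\left(G,Y \right)} = \frac{1}{4 + \left(-2 - 2\right)^{2}} = \frac{1}{4 + \left(-4\right)^{2}} = \frac{1}{4 + 16} = \frac{1}{20}$)
$23 \left(-46 + N{\left(2,-3 + 6 \cdot 6 \right)}\right) = 23 \left(-46 + \frac{1}{20}\right) = 23 \left(- \frac{919}{20}\right) = - \frac{21137}{20}$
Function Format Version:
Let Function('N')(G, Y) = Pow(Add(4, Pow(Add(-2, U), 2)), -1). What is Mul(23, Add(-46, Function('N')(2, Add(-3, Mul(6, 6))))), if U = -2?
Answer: Rational(-21137, 20) ≈ -1056.8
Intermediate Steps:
Function('N')(G, Y) = Rational(1, 20) (Function('N')(G, Y) = Pow(Add(4, Pow(Add(-2, -2), 2)), -1) = Pow(Add(4, Pow(-4, 2)), -1) = Pow(Add(4, 16), -1) = Pow(20, -1) = Rational(1, 20))
Mul(23, Add(-46, Function('N')(2, Add(-3, Mul(6, 6))))) = Mul(23, Add(-46, Rational(1, 20))) = Mul(23, Rational(-919, 20)) = Rational(-21137, 20)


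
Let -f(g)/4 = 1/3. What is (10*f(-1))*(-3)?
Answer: 40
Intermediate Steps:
f(g) = -4/3
(10*f(-1))*(-3) = (10*(-4/3))*(-3) = -40/3*(-3) = 40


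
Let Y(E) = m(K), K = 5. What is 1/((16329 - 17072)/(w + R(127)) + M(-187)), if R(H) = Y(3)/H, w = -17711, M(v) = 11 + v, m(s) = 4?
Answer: -2249293/395781207 ≈ -0.0056832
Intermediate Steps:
Y(E) = 4
R(H) = 4/H
1/((16329 - 17072)/(w + R(127)) + M(-187)) = 1/((16329 - 17072)/(-17711 + 4/127) + (11 - 187)) = 1/(-743/(-17711 + 4*(1/127)) - 176) = 1/(-743/(-17711 + 4/127) - 176) = 1/(-743/(-2249293/127) - 176) = 1/(-743*(-127/2249293) - 176) = 1/(94361/2249293 - 176) = 1/(-395781207/2249293) = -2249293/395781207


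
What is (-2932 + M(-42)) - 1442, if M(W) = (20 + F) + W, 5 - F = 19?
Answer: -4410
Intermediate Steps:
F = -14 (F = 5 - 1*19 = 5 - 19 = -14)
M(W) = 6 + W (M(W) = (20 - 14) + W = 6 + W)
(-2932 + M(-42)) - 1442 = (-2932 + (6 - 42)) - 1442 = (-2932 - 36) - 1442 = -2968 - 1442 = -4410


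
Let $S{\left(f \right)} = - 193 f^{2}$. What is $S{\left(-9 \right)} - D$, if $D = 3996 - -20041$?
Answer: $-39670$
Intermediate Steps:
$D = 24037$ ($D = 3996 + 20041 = 24037$)
$S{\left(-9 \right)} - D = - 193 \left(-9\right)^{2} - 24037 = \left(-193\right) 81 - 24037 = -15633 - 24037 = -39670$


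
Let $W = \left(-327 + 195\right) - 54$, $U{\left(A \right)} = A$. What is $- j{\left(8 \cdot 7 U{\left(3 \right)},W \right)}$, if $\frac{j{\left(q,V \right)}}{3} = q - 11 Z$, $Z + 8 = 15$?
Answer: $-273$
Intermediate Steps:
$Z = 7$ ($Z = -8 + 15 = 7$)
$W = -186$ ($W = -132 - 54 = -186$)
$j{\left(q,V \right)} = -231 + 3 q$ ($j{\left(q,V \right)} = 3 \left(q - 77\right) = 3 \left(-77 + q\right) = -231 + 3 q$)
$- j{\left(8 \cdot 7 U{\left(3 \right)},W \right)} = - (-231 + 3 \cdot 8 \cdot 7 \cdot 3) = - (-231 + 3 \cdot 56 \cdot 3) = - (-231 + 3 \cdot 168) = - (-231 + 504) = \left(-1\right) 273 = -273$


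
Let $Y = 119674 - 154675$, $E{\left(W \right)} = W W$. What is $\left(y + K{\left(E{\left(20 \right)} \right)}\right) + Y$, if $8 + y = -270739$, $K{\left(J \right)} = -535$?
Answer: $-306283$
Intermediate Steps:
$E{\left(W \right)} = W^{2}$
$Y = -35001$
$y = -270747$ ($y = -8 - 270739 = -270747$)
$\left(y + K{\left(E{\left(20 \right)} \right)}\right) + Y = \left(-270747 - 535\right) - 35001 = -271282 - 35001 = -306283$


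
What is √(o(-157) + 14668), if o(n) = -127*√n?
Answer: √(14668 - 127*I*√157) ≈ 121.29 - 6.56*I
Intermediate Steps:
√(o(-157) + 14668) = √(-127*I*√157 + 14668) = √(14668 - 127*I*√157)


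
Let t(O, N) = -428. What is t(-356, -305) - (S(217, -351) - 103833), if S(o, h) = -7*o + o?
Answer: 104707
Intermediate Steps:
S(o, h) = -6*o
t(-356, -305) - (S(217, -351) - 103833) = -428 - (-6*217 - 103833) = -428 - (-1302 - 103833) = -428 - 1*(-105135) = -428 + 105135 = 104707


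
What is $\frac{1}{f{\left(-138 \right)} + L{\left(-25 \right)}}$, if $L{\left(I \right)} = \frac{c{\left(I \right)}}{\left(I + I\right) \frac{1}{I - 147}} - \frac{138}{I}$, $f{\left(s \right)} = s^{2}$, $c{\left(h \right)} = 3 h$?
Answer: $\frac{25}{469788} \approx 5.3215 \cdot 10^{-5}$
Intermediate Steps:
$L{\left(I \right)} = - \frac{441}{2} - \frac{138}{I} + \frac{3 I}{2}$ ($L{\left(I \right)} = \frac{3 I}{\left(I + I\right) \frac{1}{I - 147}} - \frac{138}{I} = \frac{3 I}{2 I \frac{1}{-147 + I}} - \frac{138}{I} = 3 I \frac{-147 + I}{2 I} - \frac{138}{I} = \left(- \frac{441}{2} + \frac{3 I}{2}\right) - \frac{138}{I} = - \frac{441}{2} - \frac{138}{I} + \frac{3 I}{2}$)
$\frac{1}{f{\left(-138 \right)} + L{\left(-25 \right)}} = \frac{1}{\left(-138\right)^{2} - \left(258 - \frac{138}{25}\right)} = \frac{1}{19044 - \frac{6312}{25}} = \frac{1}{\frac{469788}{25}} = \frac{25}{469788}$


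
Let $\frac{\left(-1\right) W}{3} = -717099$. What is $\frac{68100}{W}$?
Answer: $\frac{22700}{717099} \approx 0.031655$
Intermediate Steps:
$W = 2151297$ ($W = \left(-3\right) \left(-717099\right) = 2151297$)
$\frac{68100}{W} = \frac{68100}{2151297} = 68100 \cdot \frac{1}{2151297} = \frac{22700}{717099}$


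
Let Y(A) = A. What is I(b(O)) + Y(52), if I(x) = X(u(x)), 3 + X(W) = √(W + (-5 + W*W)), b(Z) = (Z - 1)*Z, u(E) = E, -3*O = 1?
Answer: 49 + I*√353/9 ≈ 49.0 + 2.0876*I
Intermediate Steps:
O = -⅓ (O = -⅓*1 = -⅓ ≈ -0.33333)
b(Z) = Z*(-1 + Z) (b(Z) = (-1 + Z)*Z = Z*(-1 + Z))
X(W) = -3 + √(-5 + W + W²) (X(W) = -3 + √(W + (-5 + W*W)) = -3 + √(W + (-5 + W²)) = -3 + √(-5 + W + W²))
I(x) = -3 + √(-5 + x + x²)
I(b(O)) + Y(52) = (-3 + √(-5 - (-1 - ⅓)/3 + (-(-1 - ⅓)/3)²)) + 52 = (-3 + √(-5 - ⅓*(-4/3) + (-⅓*(-4/3))²)) + 52 = (-3 + √(-5 + 4/9 + (4/9)²)) + 52 = (-3 + √(-5 + 4/9 + 16/81)) + 52 = (-3 + √(-353/81)) + 52 = (-3 + I*√353/9) + 52 = 49 + I*√353/9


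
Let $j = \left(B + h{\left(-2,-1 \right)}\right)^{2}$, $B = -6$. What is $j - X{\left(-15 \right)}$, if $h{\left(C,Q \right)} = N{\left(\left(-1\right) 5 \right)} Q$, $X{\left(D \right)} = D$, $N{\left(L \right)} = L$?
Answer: $16$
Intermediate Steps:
$h{\left(C,Q \right)} = - 5 Q$ ($h{\left(C,Q \right)} = \left(-1\right) 5 Q = - 5 Q$)
$j = 1$ ($j = \left(-6 - -5\right)^{2} = \left(-6 + 5\right)^{2} = \left(-1\right)^{2} = 1$)
$j - X{\left(-15 \right)} = 1 - -15 = 1 + 15 = 16$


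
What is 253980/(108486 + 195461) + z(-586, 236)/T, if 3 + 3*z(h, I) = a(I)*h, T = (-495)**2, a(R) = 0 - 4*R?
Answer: 354832053907/223423841025 ≈ 1.5882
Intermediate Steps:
a(R) = -4*R
T = 245025
z(h, I) = -1 - 4*I*h/3 (z(h, I) = -1 + ((-4*I)*h)/3 = -1 + (-4*I*h)/3 = -1 - 4*I*h/3)
253980/(108486 + 195461) + z(-586, 236)/T = 253980/(108486 + 195461) + (-1 - 4/3*236*(-586))/245025 = 253980/303947 + (-1 + 553184/3)*(1/245025) = 253980*(1/303947) + (553181/3)*(1/245025) = 253980/303947 + 553181/735075 = 354832053907/223423841025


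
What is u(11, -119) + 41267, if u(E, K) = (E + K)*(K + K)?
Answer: 66971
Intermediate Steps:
u(E, K) = 2*K*(E + K) (u(E, K) = (E + K)*(2*K) = 2*K*(E + K))
u(11, -119) + 41267 = 2*(-119)*(11 - 119) + 41267 = 2*(-119)*(-108) + 41267 = 25704 + 41267 = 66971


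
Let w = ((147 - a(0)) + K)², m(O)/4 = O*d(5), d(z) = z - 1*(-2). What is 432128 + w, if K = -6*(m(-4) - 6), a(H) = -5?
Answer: 1171728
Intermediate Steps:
d(z) = 2 + z (d(z) = z + 2 = 2 + z)
m(O) = 28*O (m(O) = 4*(O*(2 + 5)) = 4*(O*7) = 4*(7*O) = 28*O)
K = 708 (K = -6*(28*(-4) - 6) = -6*(-112 - 6) = -6*(-118) = 708)
w = 739600 (w = ((147 - 1*(-5)) + 708)² = ((147 + 5) + 708)² = (152 + 708)² = 860² = 739600)
432128 + w = 432128 + 739600 = 1171728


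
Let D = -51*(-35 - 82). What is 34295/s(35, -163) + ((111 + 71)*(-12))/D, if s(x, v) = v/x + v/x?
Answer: -183667981/49878 ≈ -3682.3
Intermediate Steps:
s(x, v) = 2*v/x
D = 5967 (D = -51*(-117) = 5967)
34295/s(35, -163) + ((111 + 71)*(-12))/D = 34295/((2*(-163)/35)) + ((111 + 71)*(-12))/5967 = 34295/((2*(-163)*(1/35))) + (182*(-12))*(1/5967) = 34295/(-326/35) - 2184*1/5967 = 34295*(-35/326) - 56/153 = -1200325/326 - 56/153 = -183667981/49878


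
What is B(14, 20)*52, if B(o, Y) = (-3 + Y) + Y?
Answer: 1924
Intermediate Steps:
B(o, Y) = -3 + 2*Y
B(14, 20)*52 = (-3 + 2*20)*52 = (-3 + 40)*52 = 37*52 = 1924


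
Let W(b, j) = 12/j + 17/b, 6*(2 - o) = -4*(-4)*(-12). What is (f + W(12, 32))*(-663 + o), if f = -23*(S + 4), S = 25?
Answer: 10041985/24 ≈ 4.1842e+5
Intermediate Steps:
o = 34 (o = 2 - (-4*(-4))*(-12)/6 = 2 - 8*(-12)/3 = 2 - ⅙*(-192) = 2 + 32 = 34)
f = -667 (f = -23*(25 + 4) = -23*29 = -667)
(f + W(12, 32))*(-663 + o) = (-667 + (12/32 + 17/12))*(-663 + 34) = (-667 + (12*(1/32) + 17*(1/12)))*(-629) = (-667 + (3/8 + 17/12))*(-629) = (-667 + 43/24)*(-629) = -15965/24*(-629) = 10041985/24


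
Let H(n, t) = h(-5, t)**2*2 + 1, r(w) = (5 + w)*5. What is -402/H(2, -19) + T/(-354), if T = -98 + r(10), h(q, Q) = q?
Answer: -47045/6018 ≈ -7.8174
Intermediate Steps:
r(w) = 25 + 5*w
T = -23 (T = -98 + (25 + 5*10) = -98 + (25 + 50) = -98 + 75 = -23)
H(n, t) = 51 (H(n, t) = (-5)**2*2 + 1 = 25*2 + 1 = 50 + 1 = 51)
-402/H(2, -19) + T/(-354) = -402/51 - 23/(-354) = -402*1/51 - 23*(-1/354) = -134/17 + 23/354 = -47045/6018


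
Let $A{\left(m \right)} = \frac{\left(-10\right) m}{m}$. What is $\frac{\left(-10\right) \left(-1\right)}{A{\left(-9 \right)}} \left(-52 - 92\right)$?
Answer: $144$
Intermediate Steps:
$A{\left(m \right)} = -10$
$\frac{\left(-10\right) \left(-1\right)}{A{\left(-9 \right)}} \left(-52 - 92\right) = \frac{\left(-10\right) \left(-1\right)}{-10} \left(-52 - 92\right) = 10 \left(- \frac{1}{10}\right) \left(-144\right) = \left(-1\right) \left(-144\right) = 144$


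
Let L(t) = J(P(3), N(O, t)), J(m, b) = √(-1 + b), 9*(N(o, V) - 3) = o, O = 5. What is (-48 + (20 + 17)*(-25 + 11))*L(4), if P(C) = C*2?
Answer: -566*√23/3 ≈ -904.81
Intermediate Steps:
P(C) = 2*C
N(o, V) = 3 + o/9
L(t) = √23/3 (L(t) = √(-1 + (3 + (⅑)*5)) = √(-1 + (3 + 5/9)) = √(-1 + 32/9) = √(23/9) = √23/3)
(-48 + (20 + 17)*(-25 + 11))*L(4) = (-48 + (20 + 17)*(-25 + 11))*(√23/3) = (-48 + 37*(-14))*(√23/3) = (-48 - 518)*(√23/3) = -566*√23/3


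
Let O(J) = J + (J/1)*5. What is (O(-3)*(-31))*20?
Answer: 11160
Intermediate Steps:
O(J) = 6*J (O(J) = J + (J*1)*5 = J + J*5 = J + 5*J = 6*J)
(O(-3)*(-31))*20 = ((6*(-3))*(-31))*20 = -18*(-31)*20 = 558*20 = 11160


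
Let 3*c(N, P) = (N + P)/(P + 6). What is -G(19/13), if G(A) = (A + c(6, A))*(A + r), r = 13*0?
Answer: -1330/507 ≈ -2.6233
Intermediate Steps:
c(N, P) = (N + P)/(3*(6 + P)) (c(N, P) = ((N + P)/(P + 6))/3 = ((N + P)/(6 + P))/3 = (N + P)/(3*(6 + P)))
r = 0
G(A) = A*(1/3 + A) (G(A) = (A + (6 + A)/(3*(6 + A)))*(A + 0) = (A + 1/3)*A = (1/3 + A)*A = A*(1/3 + A))
-G(19/13) = -19/13*(1/3 + 19/13) = -19*(1/13)*(1/3 + 19*(1/13)) = -19*(1/3 + 19/13)/13 = -19*70/(13*39) = -1*1330/507 = -1330/507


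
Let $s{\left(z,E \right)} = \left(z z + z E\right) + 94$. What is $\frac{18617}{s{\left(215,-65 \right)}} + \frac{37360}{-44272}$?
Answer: $- \frac{24010001}{89495848} \approx -0.26828$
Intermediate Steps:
$s{\left(z,E \right)} = 94 + z^{2} + E z$ ($s{\left(z,E \right)} = \left(z^{2} + E z\right) + 94 = 94 + z^{2} + E z$)
$\frac{18617}{s{\left(215,-65 \right)}} + \frac{37360}{-44272} = \frac{18617}{94 + 215^{2} - 13975} + \frac{37360}{-44272} = \frac{18617}{94 + 46225 - 13975} + 37360 \left(- \frac{1}{44272}\right) = \frac{18617}{32344} - \frac{2335}{2767} = - \frac{24010001}{89495848}$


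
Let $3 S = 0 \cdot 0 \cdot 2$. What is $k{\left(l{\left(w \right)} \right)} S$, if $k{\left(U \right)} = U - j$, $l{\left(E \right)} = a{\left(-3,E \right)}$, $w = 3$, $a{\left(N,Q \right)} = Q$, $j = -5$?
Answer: $0$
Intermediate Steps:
$l{\left(E \right)} = E$
$k{\left(U \right)} = 5 + U$ ($k{\left(U \right)} = U - -5 = U + 5 = 5 + U$)
$S = 0$ ($S = \frac{0 \cdot 0 \cdot 2}{3} = \frac{0 \cdot 2}{3} = \frac{1}{3} \cdot 0 = 0$)
$k{\left(l{\left(w \right)} \right)} S = \left(5 + 3\right) 0 = 8 \cdot 0 = 0$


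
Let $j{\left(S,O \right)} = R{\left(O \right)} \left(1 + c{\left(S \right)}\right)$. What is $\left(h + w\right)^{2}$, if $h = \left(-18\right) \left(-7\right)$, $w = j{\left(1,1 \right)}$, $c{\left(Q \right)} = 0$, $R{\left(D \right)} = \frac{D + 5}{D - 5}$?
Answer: $\frac{62001}{4} \approx 15500.0$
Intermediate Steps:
$R{\left(D \right)} = \frac{5 + D}{-5 + D}$
$j{\left(S,O \right)} = \frac{5 + O}{-5 + O}$ ($j{\left(S,O \right)} = \frac{5 + O}{-5 + O} \left(1 + 0\right) = \frac{5 + O}{-5 + O} 1 = \frac{5 + O}{-5 + O}$)
$w = - \frac{3}{2}$ ($w = \frac{5 + 1}{-5 + 1} = \frac{1}{-4} \cdot 6 = \left(- \frac{1}{4}\right) 6 = - \frac{3}{2} \approx -1.5$)
$h = 126$
$\left(h + w\right)^{2} = \left(126 - \frac{3}{2}\right)^{2} = \left(\frac{249}{2}\right)^{2} = \frac{62001}{4}$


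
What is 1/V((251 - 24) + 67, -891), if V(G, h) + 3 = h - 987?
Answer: -1/1881 ≈ -0.00053163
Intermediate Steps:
V(G, h) = -990 + h (V(G, h) = -3 + (h - 987) = -3 + (-987 + h) = -990 + h)
1/V((251 - 24) + 67, -891) = 1/(-990 - 891) = 1/(-1881) = -1/1881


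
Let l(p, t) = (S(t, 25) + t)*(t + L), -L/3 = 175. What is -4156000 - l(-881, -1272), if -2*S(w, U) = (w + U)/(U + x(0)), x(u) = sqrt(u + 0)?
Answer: -319848341/50 ≈ -6.3970e+6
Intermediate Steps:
L = -525 (L = -3*175 = -525)
x(u) = sqrt(u)
S(w, U) = -(U + w)/(2*U) (S(w, U) = -(w + U)/(2*(U + sqrt(0))) = -(U + w)/(2*(U + 0)) = -(U + w)/(2*U))
l(p, t) = (-525 + t)*(-1/2 + 49*t/50) (l(p, t) = ((1/2)*(-1*25 - t)/25 + t)*(t - 525) = ((1/2)*(1/25)*(-25 - t) + t)*(-525 + t) = ((-1/2 - t/50) + t)*(-525 + t) = (-1/2 + 49*t/50)*(-525 + t) = (-525 + t)*(-1/2 + 49*t/50))
-4156000 - l(-881, -1272) = -4156000 - (525/2 - 515*(-1272) + (49/50)*(-1272)**2) = -4156000 - (525/2 + 655080 + (49/50)*1617984) = -4156000 - (525/2 + 655080 + 39640608/25) = -4156000 - 1*112048341/50 = -4156000 - 112048341/50 = -319848341/50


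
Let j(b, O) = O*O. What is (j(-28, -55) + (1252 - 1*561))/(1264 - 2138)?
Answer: -1858/437 ≈ -4.2517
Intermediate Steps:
j(b, O) = O²
(j(-28, -55) + (1252 - 1*561))/(1264 - 2138) = ((-55)² + (1252 - 1*561))/(1264 - 2138) = (3025 + (1252 - 561))/(-874) = (3025 + 691)*(-1/874) = 3716*(-1/874) = -1858/437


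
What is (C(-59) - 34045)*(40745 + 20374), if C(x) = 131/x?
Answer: -122774991534/59 ≈ -2.0809e+9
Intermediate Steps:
(C(-59) - 34045)*(40745 + 20374) = (131/(-59) - 34045)*(40745 + 20374) = (131*(-1/59) - 34045)*61119 = (-131/59 - 34045)*61119 = -2008786/59*61119 = -122774991534/59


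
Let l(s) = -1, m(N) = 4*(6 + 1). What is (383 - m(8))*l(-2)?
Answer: -355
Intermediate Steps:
m(N) = 28 (m(N) = 4*7 = 28)
(383 - m(8))*l(-2) = (383 - 1*28)*(-1) = (383 - 28)*(-1) = 355*(-1) = -355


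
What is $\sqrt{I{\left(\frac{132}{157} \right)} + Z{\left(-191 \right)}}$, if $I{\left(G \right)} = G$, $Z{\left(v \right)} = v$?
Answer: $\frac{i \sqrt{4687235}}{157} \approx 13.79 i$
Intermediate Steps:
$\sqrt{I{\left(\frac{132}{157} \right)} + Z{\left(-191 \right)}} = \sqrt{\frac{132}{157} - 191} = \sqrt{- \frac{29855}{157}} = \frac{i \sqrt{4687235}}{157}$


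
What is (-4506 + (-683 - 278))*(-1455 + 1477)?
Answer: -120274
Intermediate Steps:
(-4506 + (-683 - 278))*(-1455 + 1477) = (-4506 - 961)*22 = -5467*22 = -120274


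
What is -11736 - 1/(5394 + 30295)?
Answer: -418846105/35689 ≈ -11736.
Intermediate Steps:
-11736 - 1/(5394 + 30295) = -11736 - 1/35689 = -418846105/35689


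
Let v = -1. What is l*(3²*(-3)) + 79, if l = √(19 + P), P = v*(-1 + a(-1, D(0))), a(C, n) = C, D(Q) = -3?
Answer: 79 - 27*√21 ≈ -44.730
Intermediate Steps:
P = 2 (P = -(-1 - 1) = -1*(-2) = 2)
l = √21 (l = √(19 + 2) = √21 ≈ 4.5826)
l*(3²*(-3)) + 79 = √21*(3²*(-3)) + 79 = √21*(9*(-3)) + 79 = √21*(-27) + 79 = -27*√21 + 79 = 79 - 27*√21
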